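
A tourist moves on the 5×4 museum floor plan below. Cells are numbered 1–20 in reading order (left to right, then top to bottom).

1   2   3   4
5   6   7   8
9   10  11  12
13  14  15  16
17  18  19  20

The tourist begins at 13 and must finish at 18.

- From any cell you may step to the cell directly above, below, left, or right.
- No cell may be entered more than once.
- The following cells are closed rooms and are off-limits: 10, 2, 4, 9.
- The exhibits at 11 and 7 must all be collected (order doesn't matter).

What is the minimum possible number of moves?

10

Any route passes through 11 and 7 in some order between 13 and 18. Summing Manhattan distances along each leg and taking the cheapest ordering (13 → 7 → 11 → 18) gives a lower bound of 4 + 1 + 3 = 8 moves.
The shortest route satisfying every rule uses 10 moves: 13 → 14 → 15 → 11 → 7 → 8 → 12 → 16 → 20 → 19 → 18.
The no-revisit rule (legs can't share cells) pushes the minimum above the 8-move bound; an exhaustive check rules out every length from 8 to 9, leaving 10 as the minimum.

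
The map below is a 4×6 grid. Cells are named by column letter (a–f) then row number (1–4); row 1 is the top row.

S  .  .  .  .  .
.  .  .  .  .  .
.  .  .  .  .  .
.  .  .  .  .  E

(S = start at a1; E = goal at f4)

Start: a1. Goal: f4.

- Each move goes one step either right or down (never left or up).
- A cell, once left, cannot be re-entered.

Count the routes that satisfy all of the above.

A right/down-only route from a1 to f4 makes exactly 3 down-moves and 5 right-moves in some order.
With no other constraints that would be C(8,3) = 56 routes.
That gives 56 routes.

56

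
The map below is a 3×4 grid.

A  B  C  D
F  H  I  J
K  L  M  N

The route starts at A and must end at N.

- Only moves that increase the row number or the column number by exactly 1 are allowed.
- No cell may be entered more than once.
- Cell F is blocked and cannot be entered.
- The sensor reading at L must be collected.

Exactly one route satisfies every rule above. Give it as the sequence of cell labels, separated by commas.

Moves only go right or down, so the column and row indices never decrease.
Route from A: right 1 to B, down 2 to L, right 2 to N — 5 moves in all.
Check: all required cells visited.

A, B, H, L, M, N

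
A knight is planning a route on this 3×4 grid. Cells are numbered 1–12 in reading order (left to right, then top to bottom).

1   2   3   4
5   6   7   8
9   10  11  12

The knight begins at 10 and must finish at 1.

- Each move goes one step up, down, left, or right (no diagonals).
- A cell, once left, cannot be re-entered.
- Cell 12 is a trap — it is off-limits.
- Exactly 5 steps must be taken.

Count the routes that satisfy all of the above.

5

Need simple routes of exactly 5 moves from 10 to 1 (Manhattan distance 3, so 1 moves are spent on a detour and 1 undoing it).
Enumerating: 10 6 7 3 2 1 | 10 9 5 6 2 1 | 10 11 7 3 2 1 | 10 11 7 6 2 1 | 10 11 7 6 5 1.
That gives 5 routes.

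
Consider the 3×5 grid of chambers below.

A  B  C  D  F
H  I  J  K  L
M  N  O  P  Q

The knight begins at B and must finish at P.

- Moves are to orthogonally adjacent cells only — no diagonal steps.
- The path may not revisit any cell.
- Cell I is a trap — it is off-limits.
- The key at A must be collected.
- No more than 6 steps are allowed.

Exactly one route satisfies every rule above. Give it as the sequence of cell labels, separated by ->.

B -> A -> H -> M -> N -> O -> P

The budget equals the shortest possible length, so every move has to be on a shortest route through the required cells.
Route from B: left to A, 2× down (reaching M), 3× right (reaching P) — 6 moves in all.
Check: all required cells visited; 6 ≤ 6 moves.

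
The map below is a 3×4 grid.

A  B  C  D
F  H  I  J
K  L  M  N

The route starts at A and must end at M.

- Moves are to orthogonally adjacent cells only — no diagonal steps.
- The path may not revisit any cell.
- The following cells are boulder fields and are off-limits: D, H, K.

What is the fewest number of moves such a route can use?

The Manhattan distance from A to M is |1−3| + |1−3| = 4, so at least 4 moves are needed.
A route of 4 moves achieves this: A → B → C → I → M.
Since 4 matches the lower bound, it is optimal.

4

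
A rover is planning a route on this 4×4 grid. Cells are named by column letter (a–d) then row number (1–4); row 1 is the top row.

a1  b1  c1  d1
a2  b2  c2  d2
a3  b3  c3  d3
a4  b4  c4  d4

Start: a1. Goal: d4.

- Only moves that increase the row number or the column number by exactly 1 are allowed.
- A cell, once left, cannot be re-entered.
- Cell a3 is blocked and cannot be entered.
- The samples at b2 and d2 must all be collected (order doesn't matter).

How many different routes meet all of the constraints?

2

A right/down-only route from a1 to d4 makes exactly 3 down-moves and 3 right-moves in some order.
With no other constraints that would be C(6,3) = 20 routes.
A monotone route can only reach the required cells in the order b2, d2, so split there and multiply the segment counts (each segment already excludes blocked cells): a1→b2: 2; b2→d2: 1; d2→d4: 1; product = 2.
That gives 2 routes.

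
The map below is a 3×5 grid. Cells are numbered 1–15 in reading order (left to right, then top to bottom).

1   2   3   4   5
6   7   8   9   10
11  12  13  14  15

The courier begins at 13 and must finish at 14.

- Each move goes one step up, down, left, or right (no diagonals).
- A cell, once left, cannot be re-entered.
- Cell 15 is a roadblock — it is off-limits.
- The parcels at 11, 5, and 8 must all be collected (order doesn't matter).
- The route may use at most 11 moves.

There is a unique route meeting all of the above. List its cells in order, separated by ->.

13 -> 12 -> 11 -> 6 -> 7 -> 8 -> 3 -> 4 -> 5 -> 10 -> 9 -> 14

The 11-move cap with required stops at 11, 5, 8 leaves no slack for detours.
Route from 13: left 2 to 11, up 1 to 6, right 2 to 8, up 1 to 3, right 2 to 5, down 1 to 10, left 1 to 9, down 1 to 14 — 11 moves in all.
Check: all required cells visited; 11 ≤ 11 moves.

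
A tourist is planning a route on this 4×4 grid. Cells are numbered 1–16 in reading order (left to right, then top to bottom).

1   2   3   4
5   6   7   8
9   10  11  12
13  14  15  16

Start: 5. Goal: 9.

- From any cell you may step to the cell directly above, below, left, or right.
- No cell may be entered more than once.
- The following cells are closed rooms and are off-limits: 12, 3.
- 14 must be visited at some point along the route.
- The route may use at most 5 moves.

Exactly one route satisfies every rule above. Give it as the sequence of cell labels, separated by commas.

5, 6, 10, 14, 13, 9

Any route must reach 14 and still end at 9 within 5 moves, so the order of the required stops is forced.
Route from 5: right 1 to 6, down 2 to 14, left 1 to 13, up 1 to 9 — 5 moves in all.
Check: all required cells visited; 5 ≤ 5 moves.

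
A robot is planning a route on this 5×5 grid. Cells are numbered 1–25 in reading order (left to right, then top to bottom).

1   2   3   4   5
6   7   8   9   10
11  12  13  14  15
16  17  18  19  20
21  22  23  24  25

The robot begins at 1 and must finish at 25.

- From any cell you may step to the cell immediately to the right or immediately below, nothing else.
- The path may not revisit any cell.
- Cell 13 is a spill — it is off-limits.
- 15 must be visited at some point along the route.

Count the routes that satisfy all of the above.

A right/down-only route from 1 to 25 makes exactly 4 down-moves and 4 right-moves in some order.
With no other constraints that would be C(8,4) = 70 routes.
Split at 15 and multiply the segment counts (each segment already excludes blocked cells): 1→15: 9; 15→25: 1; product = 9.
That gives 9 routes.

9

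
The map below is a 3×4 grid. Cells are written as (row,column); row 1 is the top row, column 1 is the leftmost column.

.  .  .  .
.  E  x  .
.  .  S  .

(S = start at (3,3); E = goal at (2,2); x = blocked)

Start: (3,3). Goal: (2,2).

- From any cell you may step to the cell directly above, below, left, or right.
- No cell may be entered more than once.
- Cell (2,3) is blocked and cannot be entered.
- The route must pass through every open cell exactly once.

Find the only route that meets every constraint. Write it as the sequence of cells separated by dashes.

(3,3) - (3,4) - (2,4) - (1,4) - (1,3) - (1,2) - (1,1) - (2,1) - (3,1) - (3,2) - (2,2)

Need to visit all 11 open cells exactly once, starting at (3,3) and ending at (2,2).
Cell (1,3) has only two open neighbours ((1,2) and (1,4)), so the path must pass straight through it: one of those is the cell it's entered from and the other is where it exits.
Route from (3,3): right 1 to (3,4), up 2 to (1,4), left 3 to (1,1), down 2 to (3,1), right 1 to (3,2), up 1 to (2,2) — 10 moves in all.
Check: all 11 open cells covered.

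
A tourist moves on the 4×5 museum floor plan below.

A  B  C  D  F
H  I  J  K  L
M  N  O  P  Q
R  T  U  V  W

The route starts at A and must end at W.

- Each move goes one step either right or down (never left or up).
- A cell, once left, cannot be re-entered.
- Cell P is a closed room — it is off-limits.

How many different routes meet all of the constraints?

15

A right/down-only route from A to W makes exactly 3 down-moves and 4 right-moves in some order.
With no other constraints that would be C(7,3) = 35 routes.
Subtract routes through each blocked cell (inclusion–exclusion for overlaps): − through P: 20 → 15.
That gives 15 routes.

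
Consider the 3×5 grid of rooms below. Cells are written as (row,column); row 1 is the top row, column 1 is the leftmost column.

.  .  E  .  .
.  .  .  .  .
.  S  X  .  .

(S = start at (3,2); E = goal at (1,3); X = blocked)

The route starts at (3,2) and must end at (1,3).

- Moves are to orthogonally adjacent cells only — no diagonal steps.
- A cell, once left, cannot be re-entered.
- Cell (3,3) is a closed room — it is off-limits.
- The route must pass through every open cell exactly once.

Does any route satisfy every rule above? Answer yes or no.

yes

One route that works: (3,2) → (3,1) → (2,1) → (1,1) → (1,2) → (2,2) → (2,3) → (2,4) → (3,4) → (3,5) → (2,5) → (1,5) → (1,4) → (1,3).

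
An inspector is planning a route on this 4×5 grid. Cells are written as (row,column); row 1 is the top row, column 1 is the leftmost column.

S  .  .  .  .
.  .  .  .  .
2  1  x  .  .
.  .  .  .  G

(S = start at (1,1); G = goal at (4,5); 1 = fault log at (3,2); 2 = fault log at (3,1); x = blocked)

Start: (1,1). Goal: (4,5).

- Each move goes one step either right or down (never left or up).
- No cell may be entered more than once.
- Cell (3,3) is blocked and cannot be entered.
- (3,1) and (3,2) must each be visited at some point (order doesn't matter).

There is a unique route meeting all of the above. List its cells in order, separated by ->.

Moves only go right or down, so the column and row indices never decrease.
Route from (1,1): 2× down (reaching (3,1)), right to (3,2), down to (4,2), 3× right (reaching (4,5)) — 7 moves in all.
Check: all required cells visited.

(1,1) -> (2,1) -> (3,1) -> (3,2) -> (4,2) -> (4,3) -> (4,4) -> (4,5)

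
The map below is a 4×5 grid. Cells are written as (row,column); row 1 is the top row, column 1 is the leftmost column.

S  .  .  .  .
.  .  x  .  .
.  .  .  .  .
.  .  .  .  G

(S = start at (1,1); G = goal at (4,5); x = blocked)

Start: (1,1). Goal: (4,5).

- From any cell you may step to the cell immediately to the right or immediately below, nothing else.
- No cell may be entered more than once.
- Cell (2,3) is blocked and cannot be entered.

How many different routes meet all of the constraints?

A right/down-only route from (1,1) to (4,5) makes exactly 3 down-moves and 4 right-moves in some order.
With no other constraints that would be C(7,3) = 35 routes.
Subtract routes through each blocked cell (inclusion–exclusion for overlaps): − through (2,3): 18 → 17.
That gives 17 routes.

17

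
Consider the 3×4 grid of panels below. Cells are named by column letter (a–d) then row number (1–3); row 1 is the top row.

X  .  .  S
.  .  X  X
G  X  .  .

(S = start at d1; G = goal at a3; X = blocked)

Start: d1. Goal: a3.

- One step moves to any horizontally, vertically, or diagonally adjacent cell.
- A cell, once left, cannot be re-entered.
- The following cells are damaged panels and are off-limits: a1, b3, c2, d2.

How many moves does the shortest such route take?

With diagonal moves allowed, the Chebyshev distance max(|Δrow|,|Δcol|) from d1 to a3 is 3, so at least 3 moves are needed.
A route of 3 moves achieves this: d1 → c1 → b2 → a3.
Since 3 matches the lower bound, it is optimal.

3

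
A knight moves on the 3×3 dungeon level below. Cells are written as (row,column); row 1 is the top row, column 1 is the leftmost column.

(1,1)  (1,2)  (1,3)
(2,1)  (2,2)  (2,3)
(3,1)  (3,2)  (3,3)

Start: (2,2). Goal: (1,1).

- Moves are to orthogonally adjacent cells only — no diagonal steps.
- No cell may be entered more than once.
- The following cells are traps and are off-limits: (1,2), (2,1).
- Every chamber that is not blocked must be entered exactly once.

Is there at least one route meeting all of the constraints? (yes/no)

no

Cell (1,3) has only one open neighbour but is neither the start nor the goal, so a Hamiltonian route would have to both enter and leave it through the same neighbour — impossible without revisiting.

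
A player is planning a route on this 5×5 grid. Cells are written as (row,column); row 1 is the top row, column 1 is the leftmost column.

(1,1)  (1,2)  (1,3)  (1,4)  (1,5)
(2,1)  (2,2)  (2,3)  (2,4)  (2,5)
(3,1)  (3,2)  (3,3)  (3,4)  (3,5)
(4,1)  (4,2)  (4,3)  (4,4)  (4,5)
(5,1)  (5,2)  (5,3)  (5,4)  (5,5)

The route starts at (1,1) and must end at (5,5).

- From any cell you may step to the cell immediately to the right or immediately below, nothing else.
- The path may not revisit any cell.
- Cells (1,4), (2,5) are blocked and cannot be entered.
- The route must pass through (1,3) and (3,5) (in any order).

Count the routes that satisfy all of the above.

A right/down-only route from (1,1) to (5,5) makes exactly 4 down-moves and 4 right-moves in some order.
With no other constraints that would be C(8,4) = 70 routes.
A monotone route can only reach the required cells in the order (1,3), (3,5), so split there and multiply the segment counts (each segment already excludes blocked cells): (1,1)→(1,3): 1; (1,3)→(3,5): 2; (3,5)→(5,5): 1; product = 2.
That gives 2 routes.

2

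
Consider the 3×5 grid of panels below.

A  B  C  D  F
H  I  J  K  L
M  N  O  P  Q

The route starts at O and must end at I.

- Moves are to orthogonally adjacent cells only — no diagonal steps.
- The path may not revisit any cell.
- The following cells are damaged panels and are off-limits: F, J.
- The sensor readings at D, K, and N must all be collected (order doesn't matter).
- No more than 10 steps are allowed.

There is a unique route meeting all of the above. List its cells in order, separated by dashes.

O - P - K - D - C - B - A - H - M - N - I

The budget equals the shortest possible length, so every move has to be on a shortest route through the required cells.
Route from O: right 1 to P, up 2 to D, left 3 to A, down 2 to M, right 1 to N, up 1 to I — 10 moves in all.
Check: all required cells visited; 10 ≤ 10 moves.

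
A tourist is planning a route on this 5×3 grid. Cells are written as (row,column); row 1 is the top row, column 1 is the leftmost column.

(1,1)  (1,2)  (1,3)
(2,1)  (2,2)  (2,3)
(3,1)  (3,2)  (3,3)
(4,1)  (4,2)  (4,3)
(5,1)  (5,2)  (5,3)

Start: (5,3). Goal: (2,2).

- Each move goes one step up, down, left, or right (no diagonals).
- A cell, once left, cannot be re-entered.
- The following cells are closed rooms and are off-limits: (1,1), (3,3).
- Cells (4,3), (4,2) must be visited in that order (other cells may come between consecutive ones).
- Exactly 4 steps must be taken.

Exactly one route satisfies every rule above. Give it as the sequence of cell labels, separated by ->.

(5,3) -> (4,3) -> (4,2) -> (3,2) -> (2,2)

The waypoints must appear in the order (4,3), (4,2), with no cell reused.
Route from (5,3): up to (4,3), left to (4,2), 2× up (reaching (2,2)) — 4 moves in all.
Check: order respected ((4,3) at step 1, (4,2) at step 2); 4 moves as required.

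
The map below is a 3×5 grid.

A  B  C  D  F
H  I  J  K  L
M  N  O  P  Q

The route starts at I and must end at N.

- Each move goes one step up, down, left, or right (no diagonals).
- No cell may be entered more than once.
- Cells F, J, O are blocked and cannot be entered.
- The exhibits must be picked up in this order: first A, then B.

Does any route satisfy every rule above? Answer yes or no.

Ignoring the required order, 1 revisit-free route from I to N passes through all of A and B; the waypoint orders that occur are B → A (1) — never A → B.

no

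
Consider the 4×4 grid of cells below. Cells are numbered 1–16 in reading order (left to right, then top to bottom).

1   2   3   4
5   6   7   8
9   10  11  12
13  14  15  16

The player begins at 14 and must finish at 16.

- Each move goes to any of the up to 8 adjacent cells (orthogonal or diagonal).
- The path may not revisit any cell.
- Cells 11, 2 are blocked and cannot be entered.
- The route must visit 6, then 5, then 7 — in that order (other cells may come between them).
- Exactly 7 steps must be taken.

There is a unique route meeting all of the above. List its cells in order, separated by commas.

14, 9, 6, 5, 10, 7, 12, 16

The waypoints must appear in the order 6, 5, 7, with no cell reused.
Route from 14: up-left to 9, up-right to 6, left to 5, down-right to 10, up-right to 7, down-right to 12, down to 16 — 7 moves in all.
Check: order respected (6 at step 2, 5 at step 3, 7 at step 5); 7 moves as required.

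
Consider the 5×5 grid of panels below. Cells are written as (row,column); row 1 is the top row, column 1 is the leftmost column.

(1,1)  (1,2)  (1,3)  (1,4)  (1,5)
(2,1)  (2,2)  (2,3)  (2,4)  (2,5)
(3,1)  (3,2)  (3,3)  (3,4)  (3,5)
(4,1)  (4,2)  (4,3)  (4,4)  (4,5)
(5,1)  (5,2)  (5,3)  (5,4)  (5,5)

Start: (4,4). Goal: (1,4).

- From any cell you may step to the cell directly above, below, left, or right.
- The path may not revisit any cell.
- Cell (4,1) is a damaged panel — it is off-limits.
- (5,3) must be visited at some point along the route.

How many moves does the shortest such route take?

7

Any route passes through (5,3) somewhere between (4,4) and (1,4). Summing Manhattan distances along the two legs ((4,4) → (5,3) → (1,4)) gives a lower bound of 2 + 5 = 7 moves.
A route of 7 moves achieves this: (4,4) → (5,4) → (5,3) → (4,3) → (3,3) → (2,3) → (1,3) → (1,4).
Since 7 matches the lower bound, it is optimal.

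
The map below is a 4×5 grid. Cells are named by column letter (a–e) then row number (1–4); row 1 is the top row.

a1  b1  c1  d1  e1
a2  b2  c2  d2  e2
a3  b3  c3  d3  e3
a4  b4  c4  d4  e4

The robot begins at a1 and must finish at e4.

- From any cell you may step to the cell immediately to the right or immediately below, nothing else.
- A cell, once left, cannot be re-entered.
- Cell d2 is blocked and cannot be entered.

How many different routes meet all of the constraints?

A right/down-only route from a1 to e4 makes exactly 3 down-moves and 4 right-moves in some order.
With no other constraints that would be C(7,3) = 35 routes.
Subtract routes through each blocked cell (inclusion–exclusion for overlaps): − through d2: 12 → 23.
That gives 23 routes.

23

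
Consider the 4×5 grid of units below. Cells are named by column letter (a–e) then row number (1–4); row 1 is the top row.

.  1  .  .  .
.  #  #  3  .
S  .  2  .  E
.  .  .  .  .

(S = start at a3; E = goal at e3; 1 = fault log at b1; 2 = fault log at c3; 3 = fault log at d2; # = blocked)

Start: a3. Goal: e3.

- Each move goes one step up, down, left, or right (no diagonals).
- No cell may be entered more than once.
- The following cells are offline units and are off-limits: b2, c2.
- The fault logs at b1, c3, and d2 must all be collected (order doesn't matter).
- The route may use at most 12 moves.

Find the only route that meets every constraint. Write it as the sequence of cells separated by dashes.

a3 - a2 - a1 - b1 - c1 - d1 - d2 - d3 - c3 - c4 - d4 - e4 - e3

Any route must reach b1, c3, and d2 and still end at e3 within 12 moves, so the order of the required stops is forced.
Route from a3: up 2 to a1, right 3 to d1, down 2 to d3, left 1 to c3, down 1 to c4, right 2 to e4, up 1 to e3 — 12 moves in all.
Check: all required cells visited; 12 ≤ 12 moves.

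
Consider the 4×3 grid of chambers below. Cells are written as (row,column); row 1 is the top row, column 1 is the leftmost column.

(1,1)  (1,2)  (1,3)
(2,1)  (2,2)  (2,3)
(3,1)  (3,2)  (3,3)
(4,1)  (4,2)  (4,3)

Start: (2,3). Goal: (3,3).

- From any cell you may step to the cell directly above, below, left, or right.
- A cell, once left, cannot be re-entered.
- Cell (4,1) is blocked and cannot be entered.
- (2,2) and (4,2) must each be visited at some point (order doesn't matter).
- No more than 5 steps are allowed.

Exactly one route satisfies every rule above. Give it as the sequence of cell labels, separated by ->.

The budget equals the shortest possible length, so every move has to be on a shortest route through the required cells.
Route from (2,3): left to (2,2), 2× down (reaching (4,2)), right to (4,3), up to (3,3) — 5 moves in all.
Check: all required cells visited; 5 ≤ 5 moves.

(2,3) -> (2,2) -> (3,2) -> (4,2) -> (4,3) -> (3,3)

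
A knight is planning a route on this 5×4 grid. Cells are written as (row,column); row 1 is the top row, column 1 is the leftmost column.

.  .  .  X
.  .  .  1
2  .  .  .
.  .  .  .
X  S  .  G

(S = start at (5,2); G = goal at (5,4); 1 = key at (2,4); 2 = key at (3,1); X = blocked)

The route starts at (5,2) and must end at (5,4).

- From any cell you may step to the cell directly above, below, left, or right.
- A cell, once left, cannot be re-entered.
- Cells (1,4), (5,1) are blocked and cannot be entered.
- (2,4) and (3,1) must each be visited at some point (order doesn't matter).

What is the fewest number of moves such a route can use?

10

Any route passes through (2,4) and (3,1) in some order between (5,2) and (5,4). Summing Manhattan distances along each leg and taking the cheapest ordering ((5,2) → (3,1) → (2,4) → (5,4)) gives a lower bound of 3 + 4 + 3 = 10 moves.
A route of 10 moves achieves this: (5,2) → (4,2) → (3,2) → (3,1) → (2,1) → (2,2) → (2,3) → (2,4) → (3,4) → (4,4) → (5,4).
Since 10 matches the lower bound, it is optimal.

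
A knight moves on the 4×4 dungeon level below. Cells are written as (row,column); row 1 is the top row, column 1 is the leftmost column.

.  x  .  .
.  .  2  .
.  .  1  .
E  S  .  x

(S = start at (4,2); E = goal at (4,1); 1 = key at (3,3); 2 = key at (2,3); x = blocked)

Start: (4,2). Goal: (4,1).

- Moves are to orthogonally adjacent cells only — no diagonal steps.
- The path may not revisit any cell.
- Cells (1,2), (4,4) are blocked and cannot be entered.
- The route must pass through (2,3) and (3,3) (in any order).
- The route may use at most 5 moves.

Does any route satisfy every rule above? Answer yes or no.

no

Even ignoring the no-revisit rule, getting from (4,2) to (4,1), taking the cheapest ordering (4,2) → (3,3) → (2,3) → (4,1) needs at least 2 + 1 + 4 = 7 moves (Manhattan distance per leg), which exceeds the 5-move limit.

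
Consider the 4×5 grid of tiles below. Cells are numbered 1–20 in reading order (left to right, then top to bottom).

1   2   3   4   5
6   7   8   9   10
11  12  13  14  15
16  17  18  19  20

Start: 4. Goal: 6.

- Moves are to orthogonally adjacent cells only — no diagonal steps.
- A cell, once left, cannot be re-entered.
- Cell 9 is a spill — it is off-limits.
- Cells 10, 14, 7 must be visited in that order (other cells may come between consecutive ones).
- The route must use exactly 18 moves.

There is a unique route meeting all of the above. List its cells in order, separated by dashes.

The waypoints must appear in the order 10, 14, 7, with no cell reused.
Route from 4: right to 5, 3× down (reaching 20), left to 19, up to 14, left to 13, down to 18, 2× left (reaching 16), up to 11, right to 12, up to 7, right to 8, up to 3, 2× left (reaching 1), down to 6 — 18 moves in all.
Check: order respected (10 at step 2, 14 at step 6, 7 at step 13); 18 moves as required.

4 - 5 - 10 - 15 - 20 - 19 - 14 - 13 - 18 - 17 - 16 - 11 - 12 - 7 - 8 - 3 - 2 - 1 - 6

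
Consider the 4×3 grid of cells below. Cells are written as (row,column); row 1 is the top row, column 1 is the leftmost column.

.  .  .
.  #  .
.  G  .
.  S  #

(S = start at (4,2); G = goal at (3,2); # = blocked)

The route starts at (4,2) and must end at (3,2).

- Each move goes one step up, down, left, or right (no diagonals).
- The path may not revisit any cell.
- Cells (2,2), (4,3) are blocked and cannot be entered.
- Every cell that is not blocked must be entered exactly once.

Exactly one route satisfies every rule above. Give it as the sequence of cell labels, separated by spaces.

(4,2) (4,1) (3,1) (2,1) (1,1) (1,2) (1,3) (2,3) (3,3) (3,2)

Need to visit all 10 open cells exactly once, starting at (4,2) and ending at (3,2).
Route from (4,2): left to (4,1), 3× up (reaching (1,1)), 2× right (reaching (1,3)), 2× down (reaching (3,3)), left to (3,2) — 9 moves in all.
Check: all 10 open cells covered.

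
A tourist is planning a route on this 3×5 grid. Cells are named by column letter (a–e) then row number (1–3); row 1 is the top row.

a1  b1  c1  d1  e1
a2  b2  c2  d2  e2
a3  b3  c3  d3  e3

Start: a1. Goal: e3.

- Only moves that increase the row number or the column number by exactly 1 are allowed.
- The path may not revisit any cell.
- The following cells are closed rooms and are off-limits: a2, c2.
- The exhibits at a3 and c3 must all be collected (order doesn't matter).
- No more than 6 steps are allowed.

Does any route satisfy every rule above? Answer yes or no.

no

Right/down moves force the required cells to be taken in the order a3, c3. Every right/down route from a1 to a3 runs into a blocked cell, so that leg cannot be completed.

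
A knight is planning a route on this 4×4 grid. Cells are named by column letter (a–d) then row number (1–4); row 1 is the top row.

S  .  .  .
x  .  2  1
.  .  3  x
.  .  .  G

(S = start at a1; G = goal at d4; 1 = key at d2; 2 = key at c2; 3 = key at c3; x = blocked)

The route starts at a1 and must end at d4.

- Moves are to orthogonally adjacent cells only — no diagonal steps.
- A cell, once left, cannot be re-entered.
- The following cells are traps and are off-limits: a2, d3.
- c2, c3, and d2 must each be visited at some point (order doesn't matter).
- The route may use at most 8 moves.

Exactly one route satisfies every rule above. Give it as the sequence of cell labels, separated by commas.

a1, b1, c1, d1, d2, c2, c3, c4, d4

Any route must reach c2, c3, and d2 and still end at d4 within 8 moves, so the order of the required stops is forced.
Route from a1: 3× right (reaching d1), down to d2, left to c2, 2× down (reaching c4), right to d4 — 8 moves in all.
Check: all required cells visited; 8 ≤ 8 moves.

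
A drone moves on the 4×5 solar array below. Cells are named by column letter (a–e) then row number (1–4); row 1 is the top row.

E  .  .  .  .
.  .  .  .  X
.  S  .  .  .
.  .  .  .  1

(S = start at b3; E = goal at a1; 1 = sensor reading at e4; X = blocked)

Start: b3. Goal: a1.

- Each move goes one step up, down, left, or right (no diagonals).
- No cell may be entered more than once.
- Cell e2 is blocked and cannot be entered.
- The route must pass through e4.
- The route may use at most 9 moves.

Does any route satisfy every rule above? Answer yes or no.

no

Even ignoring the no-revisit rule, getting from b3 to a1 via e4 needs at least 4 + 7 = 11 moves (Manhattan distance per leg), which exceeds the 9-move limit.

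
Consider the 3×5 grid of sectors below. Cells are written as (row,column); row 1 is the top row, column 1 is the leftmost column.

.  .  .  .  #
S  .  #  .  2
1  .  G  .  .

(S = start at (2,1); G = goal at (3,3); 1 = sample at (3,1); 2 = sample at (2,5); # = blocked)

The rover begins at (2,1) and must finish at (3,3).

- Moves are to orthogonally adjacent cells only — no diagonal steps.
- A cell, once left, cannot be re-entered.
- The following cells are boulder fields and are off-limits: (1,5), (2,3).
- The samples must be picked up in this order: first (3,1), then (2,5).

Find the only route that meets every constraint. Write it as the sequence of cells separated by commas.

The waypoints must appear in the order (3,1), (2,5), with no cell reused.
Route from (2,1): down 1 to (3,1), right 1 to (3,2), up 2 to (1,2), right 2 to (1,4), down 1 to (2,4), right 1 to (2,5), down 1 to (3,5), left 2 to (3,3) — 11 moves in all.
Check: order respected (1 at step 1, 2 at step 8).

(2,1), (3,1), (3,2), (2,2), (1,2), (1,3), (1,4), (2,4), (2,5), (3,5), (3,4), (3,3)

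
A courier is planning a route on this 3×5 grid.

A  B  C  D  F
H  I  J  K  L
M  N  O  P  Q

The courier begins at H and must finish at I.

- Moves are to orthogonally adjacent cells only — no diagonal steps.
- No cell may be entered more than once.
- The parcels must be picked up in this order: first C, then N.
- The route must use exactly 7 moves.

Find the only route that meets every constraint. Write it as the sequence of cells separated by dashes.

The waypoints must appear in the order C, N, with no cell reused.
Route from H: up 1 to A, right 2 to C, down 2 to O, left 1 to N, up 1 to I — 7 moves in all.
Check: order respected (C at step 3, N at step 6); 7 moves as required.

H - A - B - C - J - O - N - I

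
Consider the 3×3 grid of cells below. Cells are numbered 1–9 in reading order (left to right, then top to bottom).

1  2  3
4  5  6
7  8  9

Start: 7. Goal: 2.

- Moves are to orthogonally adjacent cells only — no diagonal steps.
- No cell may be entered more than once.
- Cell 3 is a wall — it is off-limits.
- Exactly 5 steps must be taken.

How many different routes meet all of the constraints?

Need simple routes of exactly 5 moves from 7 to 2 (Manhattan distance 3, so 1 moves are spent on a detour and 1 undoing it).
Enumerating: 7 8 5 4 1 2 | 7 8 9 6 5 2.
That gives 2 routes.

2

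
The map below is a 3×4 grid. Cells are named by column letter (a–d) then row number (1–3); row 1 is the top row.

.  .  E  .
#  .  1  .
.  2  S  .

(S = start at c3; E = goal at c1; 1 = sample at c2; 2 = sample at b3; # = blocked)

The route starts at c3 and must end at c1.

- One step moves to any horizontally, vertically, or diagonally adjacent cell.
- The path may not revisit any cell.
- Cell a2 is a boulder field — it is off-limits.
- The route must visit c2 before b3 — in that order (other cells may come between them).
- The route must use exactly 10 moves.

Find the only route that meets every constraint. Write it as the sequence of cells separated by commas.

c3, d3, d2, d1, c2, b3, a3, b2, a1, b1, c1

The waypoints must appear in the order c2, b3, with no cell reused.
Route from c3: right 1 to d3, up 2 to d1, down-left 2 to b3, left 1 to a3, up-right 1 to b2, up-left 1 to a1, right 2 to c1 — 10 moves in all.
Check: order respected (1 at step 4, 2 at step 5); 10 moves as required.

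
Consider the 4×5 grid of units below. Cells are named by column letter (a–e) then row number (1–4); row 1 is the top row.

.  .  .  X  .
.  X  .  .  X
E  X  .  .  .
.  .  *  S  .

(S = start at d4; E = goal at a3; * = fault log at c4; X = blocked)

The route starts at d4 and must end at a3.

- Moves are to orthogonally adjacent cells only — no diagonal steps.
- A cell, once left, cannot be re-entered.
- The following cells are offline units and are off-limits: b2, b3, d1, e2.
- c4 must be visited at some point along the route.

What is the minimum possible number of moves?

Any route passes through c4 somewhere between d4 and a3. Summing Manhattan distances along the two legs (d4 → c4 → a3) gives a lower bound of 1 + 3 = 4 moves.
A route of 4 moves achieves this: d4 → c4 → b4 → a4 → a3.
Since 4 matches the lower bound, it is optimal.

4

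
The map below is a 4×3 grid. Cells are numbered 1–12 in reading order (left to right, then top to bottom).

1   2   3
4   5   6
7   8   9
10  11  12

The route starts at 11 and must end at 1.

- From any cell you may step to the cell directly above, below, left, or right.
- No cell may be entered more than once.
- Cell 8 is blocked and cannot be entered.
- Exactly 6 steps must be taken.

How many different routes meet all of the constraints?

4

Need simple routes of exactly 6 moves from 11 to 1 (Manhattan distance 4, so 1 moves are spent on a detour and 1 undoing it).
Enumerating: 11 10 7 4 5 2 1 | 11 12 9 6 3 2 1 | 11 12 9 6 5 2 1 | 11 12 9 6 5 4 1.
That gives 4 routes.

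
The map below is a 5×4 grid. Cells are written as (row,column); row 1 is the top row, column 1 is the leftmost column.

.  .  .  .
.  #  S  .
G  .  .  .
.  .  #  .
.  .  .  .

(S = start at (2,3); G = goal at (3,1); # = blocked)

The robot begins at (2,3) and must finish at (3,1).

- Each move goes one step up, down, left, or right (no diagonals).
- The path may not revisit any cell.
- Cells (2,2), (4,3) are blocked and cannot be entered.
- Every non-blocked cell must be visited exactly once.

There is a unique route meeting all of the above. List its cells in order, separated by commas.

Need to visit all 18 open cells exactly once, starting at (2,3) and ending at (3,1).
Cell (2,1) has only two open neighbours ((1,1) and (3,1)), so the path must pass straight through it: one of those is the cell it's entered from and the other is where it exits.
Route from (2,3): down 1 to (3,3), left 1 to (3,2), down 1 to (4,2), left 1 to (4,1), down 1 to (5,1), right 3 to (5,4), up 4 to (1,4), left 3 to (1,1), down 2 to (3,1) — 17 moves in all.
Check: all 18 open cells covered.

(2,3), (3,3), (3,2), (4,2), (4,1), (5,1), (5,2), (5,3), (5,4), (4,4), (3,4), (2,4), (1,4), (1,3), (1,2), (1,1), (2,1), (3,1)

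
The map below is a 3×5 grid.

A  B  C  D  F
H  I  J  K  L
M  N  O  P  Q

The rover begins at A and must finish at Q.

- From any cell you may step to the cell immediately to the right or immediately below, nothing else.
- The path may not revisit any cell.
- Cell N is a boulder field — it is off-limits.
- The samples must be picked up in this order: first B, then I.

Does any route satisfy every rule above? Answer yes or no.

One route that works: A → B → I → J → O → P → Q.

yes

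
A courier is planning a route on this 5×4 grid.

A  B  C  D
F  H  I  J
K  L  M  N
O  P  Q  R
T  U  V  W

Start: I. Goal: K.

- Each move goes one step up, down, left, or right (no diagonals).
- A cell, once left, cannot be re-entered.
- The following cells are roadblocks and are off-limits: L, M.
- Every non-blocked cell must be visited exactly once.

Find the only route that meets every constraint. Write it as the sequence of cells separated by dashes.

Need to visit all 18 open cells exactly once, starting at I and ending at K.
Cell T has only two open neighbours (O and U), so the path must pass straight through it: one of those is the cell it's entered from and the other is where it exits.
Route from I: left 2 to F, up 1 to A, right 3 to D, down 4 to W, left 1 to V, up 1 to Q, left 1 to P, down 1 to U, left 1 to T, up 2 to K — 17 moves in all.
Check: all 18 open cells covered.

I - H - F - A - B - C - D - J - N - R - W - V - Q - P - U - T - O - K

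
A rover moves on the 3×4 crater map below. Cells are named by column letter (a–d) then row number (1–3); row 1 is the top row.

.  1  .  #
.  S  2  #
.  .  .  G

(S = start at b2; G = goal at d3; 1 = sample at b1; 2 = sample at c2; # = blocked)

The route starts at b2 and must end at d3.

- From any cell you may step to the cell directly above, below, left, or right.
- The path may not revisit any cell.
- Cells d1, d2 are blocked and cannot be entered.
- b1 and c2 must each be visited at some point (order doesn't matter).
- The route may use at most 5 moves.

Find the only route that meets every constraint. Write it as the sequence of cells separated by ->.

Any route must reach b1 and c2 and still end at d3 within 5 moves, so the order of the required stops is forced.
Route from b2: up to b1, right to c1, 2× down (reaching c3), right to d3 — 5 moves in all.
Check: all required cells visited; 5 ≤ 5 moves.

b2 -> b1 -> c1 -> c2 -> c3 -> d3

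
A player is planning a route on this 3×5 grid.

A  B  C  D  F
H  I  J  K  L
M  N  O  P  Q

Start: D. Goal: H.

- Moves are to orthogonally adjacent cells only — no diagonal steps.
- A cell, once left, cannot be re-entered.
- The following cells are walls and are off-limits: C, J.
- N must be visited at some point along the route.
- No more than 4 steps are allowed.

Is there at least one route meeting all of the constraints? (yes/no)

Even ignoring the no-revisit rule, getting from D to H via N needs at least 4 + 2 = 6 moves (Manhattan distance per leg), which exceeds the 4-move limit.

no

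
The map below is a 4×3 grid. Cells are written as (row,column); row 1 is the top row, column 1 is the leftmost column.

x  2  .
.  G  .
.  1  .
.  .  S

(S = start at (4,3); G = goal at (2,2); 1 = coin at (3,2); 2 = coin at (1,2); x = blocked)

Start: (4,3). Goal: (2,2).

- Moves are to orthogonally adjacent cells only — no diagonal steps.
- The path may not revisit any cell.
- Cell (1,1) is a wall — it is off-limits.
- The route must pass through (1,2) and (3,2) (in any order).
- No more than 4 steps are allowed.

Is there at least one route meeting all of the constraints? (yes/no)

no

Even ignoring the no-revisit rule, getting from (4,3) to (2,2), taking the cheapest ordering (4,3) → (3,2) → (1,2) → (2,2) needs at least 2 + 2 + 1 = 5 moves (Manhattan distance per leg), which exceeds the 4-move limit.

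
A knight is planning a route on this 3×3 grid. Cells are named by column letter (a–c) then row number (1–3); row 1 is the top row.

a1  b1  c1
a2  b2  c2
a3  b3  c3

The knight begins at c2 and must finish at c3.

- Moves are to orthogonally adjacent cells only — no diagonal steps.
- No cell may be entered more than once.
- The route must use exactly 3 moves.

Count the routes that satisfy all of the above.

Need simple routes of exactly 3 moves from c2 to c3 (Manhattan distance 1, so 1 moves are spent on a detour and 1 undoing it).
Enumerating: c2 b2 b3 c3.
That gives 1 route.

1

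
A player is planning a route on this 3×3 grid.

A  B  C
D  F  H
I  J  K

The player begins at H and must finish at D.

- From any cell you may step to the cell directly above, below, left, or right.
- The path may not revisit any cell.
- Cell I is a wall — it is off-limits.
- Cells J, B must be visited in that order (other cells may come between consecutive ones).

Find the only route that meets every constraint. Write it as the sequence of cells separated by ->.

H -> K -> J -> F -> B -> A -> D

The waypoints must appear in the order J, B, with no cell reused.
Route from H: down to K, left to J, 2× up (reaching B), left to A, down to D — 6 moves in all.
Check: order respected (J at step 2, B at step 4).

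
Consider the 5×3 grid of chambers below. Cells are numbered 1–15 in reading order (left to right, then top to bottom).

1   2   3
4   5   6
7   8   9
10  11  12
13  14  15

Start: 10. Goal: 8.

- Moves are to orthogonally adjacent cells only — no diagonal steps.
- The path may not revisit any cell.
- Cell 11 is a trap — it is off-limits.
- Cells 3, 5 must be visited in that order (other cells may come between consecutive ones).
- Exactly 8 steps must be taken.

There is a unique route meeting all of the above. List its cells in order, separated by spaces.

The waypoints must appear in the order 3, 5, with no cell reused.
Route from 10: 3× up (reaching 1), 2× right (reaching 3), down to 6, left to 5, down to 8 — 8 moves in all.
Check: order respected (3 at step 5, 5 at step 7); 8 moves as required.

10 7 4 1 2 3 6 5 8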